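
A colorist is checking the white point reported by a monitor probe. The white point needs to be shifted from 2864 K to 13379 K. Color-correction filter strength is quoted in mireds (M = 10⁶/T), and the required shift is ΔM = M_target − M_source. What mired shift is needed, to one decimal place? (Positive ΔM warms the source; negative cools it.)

M_source = 10⁶/2864 = 349.162; M_target = 10⁶/13379 = 74.744.
ΔM = 74.744 − 349.162 = -274.418 → -274.4 mireds, a cooling shift.

-274.4 mireds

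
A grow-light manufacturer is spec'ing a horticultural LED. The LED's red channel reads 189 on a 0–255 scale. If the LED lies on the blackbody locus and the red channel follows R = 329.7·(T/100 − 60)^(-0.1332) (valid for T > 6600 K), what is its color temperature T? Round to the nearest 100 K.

12500 K

(t − 60)^(-0.1332) = 189/329.7 = 0.57325.
t − 60 = 0.57325^(1/-0.1332) = 0.57325^(-7.508) = 65.199, so t = 125.199.
T = 100·t = 12520 K → 12500 K to the nearest 100 K.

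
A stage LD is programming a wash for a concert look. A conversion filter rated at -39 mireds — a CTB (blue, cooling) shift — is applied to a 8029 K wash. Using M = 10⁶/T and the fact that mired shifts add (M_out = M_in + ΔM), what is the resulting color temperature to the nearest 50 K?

M_in = 10⁶/8029 = 124.55 mireds.
M_out = 124.55 + (-39) = 85.55 mireds.
T_out = 10⁶/85.55 = 11689.3 K → 11700 K.

11700 K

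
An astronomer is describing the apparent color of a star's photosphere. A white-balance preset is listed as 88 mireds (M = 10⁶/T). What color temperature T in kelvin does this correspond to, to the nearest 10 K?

11360 K

T = 10⁶ / 88 = 11363.64 K → 11360 K.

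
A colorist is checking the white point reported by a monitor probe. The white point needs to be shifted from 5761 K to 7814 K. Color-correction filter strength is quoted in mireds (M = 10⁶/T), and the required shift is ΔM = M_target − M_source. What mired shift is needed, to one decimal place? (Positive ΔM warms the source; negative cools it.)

M_source = 10⁶/5761 = 173.581; M_target = 10⁶/7814 = 127.975.
ΔM = 127.975 − 173.581 = -45.606 → -45.6 mireds, a cooling shift.

-45.6 mireds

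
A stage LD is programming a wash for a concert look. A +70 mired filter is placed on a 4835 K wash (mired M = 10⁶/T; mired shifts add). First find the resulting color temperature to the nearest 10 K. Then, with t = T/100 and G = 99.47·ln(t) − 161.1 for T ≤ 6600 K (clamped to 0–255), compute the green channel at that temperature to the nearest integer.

M_in = 10⁶/4835 = 206.83; M_out = 206.83 + (+70) = 276.83.
T_out = 10⁶/276.83 = 3612.4 K → 3610 K; t = 36.1.
G = 99.47·ln 36.1 − 161.1 = 99.47·3.5863 − 161.1 = 195.629.
Rounded: 196.

196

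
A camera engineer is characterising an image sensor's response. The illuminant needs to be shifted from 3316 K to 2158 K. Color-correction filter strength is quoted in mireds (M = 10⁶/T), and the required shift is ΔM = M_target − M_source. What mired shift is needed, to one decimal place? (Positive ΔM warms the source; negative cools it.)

M_source = 10⁶/3316 = 301.568; M_target = 10⁶/2158 = 463.392.
ΔM = 463.392 − 301.568 = 161.824 → +161.8 mireds, a warming shift.

+161.8 mireds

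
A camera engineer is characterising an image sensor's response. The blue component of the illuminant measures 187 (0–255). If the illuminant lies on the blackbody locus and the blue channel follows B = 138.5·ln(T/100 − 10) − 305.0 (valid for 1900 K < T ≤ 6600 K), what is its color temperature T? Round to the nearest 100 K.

4500 K

ln(t − 10) = (187 + 305.0) / 138.5 = 3.5523.
t − 10 = e^3.5523 = 34.895, so t = 44.895.
T = 100·t = 4490 K → 4500 K to the nearest 100 K.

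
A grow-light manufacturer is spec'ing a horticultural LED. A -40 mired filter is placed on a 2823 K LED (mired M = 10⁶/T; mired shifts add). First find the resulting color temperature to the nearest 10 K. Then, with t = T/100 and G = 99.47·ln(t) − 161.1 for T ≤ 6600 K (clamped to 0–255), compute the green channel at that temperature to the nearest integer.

183

M_in = 10⁶/2823 = 354.23; M_out = 354.23 + (-40) = 314.23.
T_out = 10⁶/314.23 = 3182.4 K → 3180 K; t = 31.8.
G = 99.47·ln 31.8 − 161.1 = 99.47·3.4595 − 161.1 = 183.013.
Rounded: 183.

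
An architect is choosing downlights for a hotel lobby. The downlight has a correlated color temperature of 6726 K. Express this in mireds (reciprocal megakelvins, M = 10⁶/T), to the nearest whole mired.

M = 10⁶ / 6726 = 148.677 → 149 mireds.

149 mireds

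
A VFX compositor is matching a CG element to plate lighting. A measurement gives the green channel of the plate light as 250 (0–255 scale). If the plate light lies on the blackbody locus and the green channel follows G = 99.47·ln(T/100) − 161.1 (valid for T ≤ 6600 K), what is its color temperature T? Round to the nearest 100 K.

ln t = (250 + 161.1) / 99.47 = 4.1329.
t = e^4.1329 = 62.359.
T = 100·t = 6236 K → 6200 K to the nearest 100 K.

6200 K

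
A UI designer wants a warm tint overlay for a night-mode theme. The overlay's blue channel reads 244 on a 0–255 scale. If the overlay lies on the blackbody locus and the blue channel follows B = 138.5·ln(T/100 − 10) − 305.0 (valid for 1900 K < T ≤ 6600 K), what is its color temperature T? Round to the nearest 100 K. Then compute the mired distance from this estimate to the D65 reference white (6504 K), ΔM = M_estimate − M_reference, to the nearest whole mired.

+5 mireds

ln(t − 10) = (244 + 305.0) / 138.5 = 3.9639.
t − 10 = e^3.9639 = 52.662, so t = 62.662.
T = 100·t = 6266 K → 6300 K to the nearest 100 K.
M_estimate = 10⁶/6300 = 158.73; M_reference = 10⁶/6504 = 153.75.
ΔM = 158.73 − 153.75 = 4.98 → +5 mireds.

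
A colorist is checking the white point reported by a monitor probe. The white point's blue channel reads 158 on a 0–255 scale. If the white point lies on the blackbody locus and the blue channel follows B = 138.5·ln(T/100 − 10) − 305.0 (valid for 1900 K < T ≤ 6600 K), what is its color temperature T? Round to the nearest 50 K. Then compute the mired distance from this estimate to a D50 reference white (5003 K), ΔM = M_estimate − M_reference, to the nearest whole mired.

ln(t − 10) = (158 + 305.0) / 138.5 = 3.3430.
t − 10 = e^3.3430 = 28.303, so t = 38.303.
T = 100·t = 3830 K → 3850 K to the nearest 50 K.
M_estimate = 10⁶/3850 = 259.74; M_reference = 10⁶/5003 = 199.88.
ΔM = 259.74 − 199.88 = 59.86 → +60 mireds.

+60 mireds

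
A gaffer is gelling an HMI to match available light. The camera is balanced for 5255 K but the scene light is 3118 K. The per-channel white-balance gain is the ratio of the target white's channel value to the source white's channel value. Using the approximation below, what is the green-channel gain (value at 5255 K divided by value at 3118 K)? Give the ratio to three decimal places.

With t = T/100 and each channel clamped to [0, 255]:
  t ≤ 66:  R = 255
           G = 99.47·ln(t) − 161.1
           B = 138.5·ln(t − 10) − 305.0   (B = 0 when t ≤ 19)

At 3118 K (t = 31.18):
  G = 99.47·ln 31.18 − 161.1 = 99.47·3.4398 − 161.1 = 181.055.
At 5255 K (t = 52.55):
  G = 99.47·ln 52.55 − 161.1 = 99.47·3.9618 − 161.1 = 232.977.
Gain = 232.977 / 181.055 = 1.2868 → 1.287.

1.287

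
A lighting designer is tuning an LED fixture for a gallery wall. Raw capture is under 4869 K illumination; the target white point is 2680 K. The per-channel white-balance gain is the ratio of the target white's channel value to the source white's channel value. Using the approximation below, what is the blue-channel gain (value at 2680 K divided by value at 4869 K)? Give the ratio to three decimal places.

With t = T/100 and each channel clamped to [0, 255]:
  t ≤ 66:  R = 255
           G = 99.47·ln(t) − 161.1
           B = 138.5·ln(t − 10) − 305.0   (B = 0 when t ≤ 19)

0.426

At 4869 K (t = 48.69):
  B = 138.5·ln(48.69 − 10) − 305.0 = 138.5·ln 38.69 − 305.0 = 138.5·3.6556 − 305.0 = 201.298.
At 2680 K (t = 26.8):
  B = 138.5·ln(26.8 − 10) − 305.0 = 138.5·ln 16.8 − 305.0 = 138.5·2.8214 − 305.0 = 85.761.
Gain = 85.761 / 201.298 = 0.4260 → 0.426.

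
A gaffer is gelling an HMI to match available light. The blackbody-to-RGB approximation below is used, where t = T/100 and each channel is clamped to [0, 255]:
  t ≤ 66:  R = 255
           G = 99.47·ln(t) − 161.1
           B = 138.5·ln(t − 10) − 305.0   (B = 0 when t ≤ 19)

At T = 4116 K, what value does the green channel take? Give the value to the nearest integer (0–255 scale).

209

t = 4116/100 = 41.16; the t ≤ 66 branch applies.
G = 99.47·ln 41.16 − 161.1 = 99.47·3.7175 − 161.1 = 208.676.
Rounded: 209.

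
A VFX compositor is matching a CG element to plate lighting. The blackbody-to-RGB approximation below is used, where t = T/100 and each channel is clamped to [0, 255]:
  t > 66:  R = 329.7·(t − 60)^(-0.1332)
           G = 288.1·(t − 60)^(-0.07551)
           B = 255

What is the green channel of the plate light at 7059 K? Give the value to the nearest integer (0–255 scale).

241

t = 7059/100 = 70.59; the t > 66 branch applies.
G = 288.1·(70.59 − 60)^(-0.07551) = 288.1·10.59^(-0.07551) = 288.1·0.83678 = 241.076.
Rounded: 241.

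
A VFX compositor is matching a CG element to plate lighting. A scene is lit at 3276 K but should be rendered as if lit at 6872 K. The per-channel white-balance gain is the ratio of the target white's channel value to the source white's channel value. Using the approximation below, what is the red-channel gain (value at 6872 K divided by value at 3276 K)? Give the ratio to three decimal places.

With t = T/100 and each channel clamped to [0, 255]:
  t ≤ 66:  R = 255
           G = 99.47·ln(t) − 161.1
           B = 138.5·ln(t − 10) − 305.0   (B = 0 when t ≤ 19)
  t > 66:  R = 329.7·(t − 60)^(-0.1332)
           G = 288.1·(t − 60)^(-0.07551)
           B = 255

0.969

At 3276 K (t = 32.76):
  R = 255 by definition for t ≤ 66.
At 6872 K (t = 68.72):
  R = 329.7·(68.72 − 60)^(-0.1332) = 329.7·8.72^(-0.1332) = 329.7·0.74942 = 247.083.
Gain = 247.083 / 255.000 = 0.9690 → 0.969.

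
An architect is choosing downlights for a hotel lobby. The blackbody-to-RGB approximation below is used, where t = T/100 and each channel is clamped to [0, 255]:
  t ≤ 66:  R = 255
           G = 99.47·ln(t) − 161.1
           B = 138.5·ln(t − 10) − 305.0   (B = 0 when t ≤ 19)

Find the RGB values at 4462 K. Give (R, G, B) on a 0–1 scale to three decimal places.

t = 4462/100 = 44.62; the t ≤ 66 branch applies.
R = 255 by definition for t ≤ 66.
G = 99.47·ln 44.62 − 161.1 = 99.47·3.7982 − 161.1 = 216.705.
B = 138.5·ln(44.62 − 10) − 305.0 = 138.5·ln 34.62 − 305.0 = 138.5·3.5444 − 305.0 = 185.904.
Dividing each by 255: (1.0000, 0.8498, 0.7290) → (1.000, 0.850, 0.729).

(1.000, 0.850, 0.729)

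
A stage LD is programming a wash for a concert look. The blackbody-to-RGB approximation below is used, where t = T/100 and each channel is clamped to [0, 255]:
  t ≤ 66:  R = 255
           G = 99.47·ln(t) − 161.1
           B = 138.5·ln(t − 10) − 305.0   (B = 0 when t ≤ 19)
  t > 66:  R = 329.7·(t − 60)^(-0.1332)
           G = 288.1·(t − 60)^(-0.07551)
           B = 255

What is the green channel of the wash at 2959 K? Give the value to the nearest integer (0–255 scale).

t = 2959/100 = 29.59; the t ≤ 66 branch applies.
G = 99.47·ln 29.59 − 161.1 = 99.47·3.3874 − 161.1 = 175.848.
Rounded: 176.

176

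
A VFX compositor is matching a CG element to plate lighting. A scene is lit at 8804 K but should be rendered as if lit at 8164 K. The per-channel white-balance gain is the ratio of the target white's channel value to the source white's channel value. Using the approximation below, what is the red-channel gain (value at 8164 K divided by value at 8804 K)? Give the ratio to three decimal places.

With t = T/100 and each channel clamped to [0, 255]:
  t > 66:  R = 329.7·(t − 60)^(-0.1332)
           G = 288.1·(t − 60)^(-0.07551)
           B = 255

At 8804 K (t = 88.04):
  R = 329.7·(88.04 − 60)^(-0.1332) = 329.7·28.04^(-0.1332) = 329.7·0.64144 = 211.483.
At 8164 K (t = 81.64):
  R = 329.7·(81.64 − 60)^(-0.1332) = 329.7·21.64^(-0.1332) = 329.7·0.66396 = 218.909.
Gain = 218.909 / 211.483 = 1.0351 → 1.035.

1.035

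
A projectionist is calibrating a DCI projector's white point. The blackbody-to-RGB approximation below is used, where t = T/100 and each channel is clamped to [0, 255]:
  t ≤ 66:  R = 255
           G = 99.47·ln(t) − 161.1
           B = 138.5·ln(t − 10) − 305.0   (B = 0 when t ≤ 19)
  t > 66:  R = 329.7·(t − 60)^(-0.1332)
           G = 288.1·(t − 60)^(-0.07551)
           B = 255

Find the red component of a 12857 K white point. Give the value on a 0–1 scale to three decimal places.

0.736

t = 12857/100 = 128.57; the t > 66 branch applies.
R = 329.7·(128.57 − 60)^(-0.1332) = 329.7·68.57^(-0.1332) = 329.7·0.56941 = 187.735.
On a 0–1 scale: 187.735/255 = 0.7362 → 0.736.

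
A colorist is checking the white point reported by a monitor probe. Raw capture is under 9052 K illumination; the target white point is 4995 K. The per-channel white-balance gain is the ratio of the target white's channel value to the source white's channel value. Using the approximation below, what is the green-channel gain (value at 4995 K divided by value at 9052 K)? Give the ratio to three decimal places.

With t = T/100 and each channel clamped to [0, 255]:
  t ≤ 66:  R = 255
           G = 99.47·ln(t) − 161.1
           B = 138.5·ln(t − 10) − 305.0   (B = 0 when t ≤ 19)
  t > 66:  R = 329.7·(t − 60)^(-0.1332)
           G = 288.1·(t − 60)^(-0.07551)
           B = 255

1.024

At 9052 K (t = 90.52):
  G = 288.1·(90.52 − 60)^(-0.07551) = 288.1·30.52^(-0.07551) = 288.1·0.77250 = 222.558.
At 4995 K (t = 49.95):
  G = 99.47·ln 49.95 − 161.1 = 99.47·3.9110 − 161.1 = 227.929.
Gain = 227.929 / 222.558 = 1.0241 → 1.024.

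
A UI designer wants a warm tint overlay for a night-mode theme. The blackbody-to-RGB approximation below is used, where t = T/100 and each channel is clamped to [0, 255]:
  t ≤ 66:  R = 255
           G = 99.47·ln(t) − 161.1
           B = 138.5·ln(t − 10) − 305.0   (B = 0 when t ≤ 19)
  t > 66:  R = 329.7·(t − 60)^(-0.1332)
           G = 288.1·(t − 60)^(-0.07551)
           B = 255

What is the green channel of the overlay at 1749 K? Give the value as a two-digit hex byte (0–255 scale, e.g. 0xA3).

0x7C

t = 1749/100 = 17.49; the t ≤ 66 branch applies.
G = 99.47·ln 17.49 − 161.1 = 99.47·2.8616 − 161.1 = 123.546.
Rounded: 124; in hex, 0x7C.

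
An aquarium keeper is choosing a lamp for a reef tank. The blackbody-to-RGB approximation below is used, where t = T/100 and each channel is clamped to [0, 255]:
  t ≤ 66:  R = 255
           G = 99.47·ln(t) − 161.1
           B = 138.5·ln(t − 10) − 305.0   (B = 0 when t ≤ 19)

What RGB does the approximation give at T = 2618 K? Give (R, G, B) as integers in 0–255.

t = 2618/100 = 26.18; the t ≤ 66 branch applies.
R = 255 by definition for t ≤ 66.
G = 99.47·ln 26.18 − 161.1 = 99.47·3.2650 − 161.1 = 163.669.
B = 138.5·ln(26.18 − 10) − 305.0 = 138.5·ln 16.18 − 305.0 = 138.5·2.7838 − 305.0 = 80.553.
Rounded: (255, 164, 81).

(255, 164, 81)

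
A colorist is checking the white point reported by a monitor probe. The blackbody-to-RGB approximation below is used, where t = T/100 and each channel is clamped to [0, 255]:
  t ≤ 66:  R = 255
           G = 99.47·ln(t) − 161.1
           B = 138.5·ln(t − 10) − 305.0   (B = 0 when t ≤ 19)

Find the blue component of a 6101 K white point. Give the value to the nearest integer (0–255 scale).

240

t = 6101/100 = 61.01; the t ≤ 66 branch applies.
B = 138.5·ln(61.01 − 10) − 305.0 = 138.5·ln 51.01 − 305.0 = 138.5·3.9320 − 305.0 = 239.585.
Rounded: 240.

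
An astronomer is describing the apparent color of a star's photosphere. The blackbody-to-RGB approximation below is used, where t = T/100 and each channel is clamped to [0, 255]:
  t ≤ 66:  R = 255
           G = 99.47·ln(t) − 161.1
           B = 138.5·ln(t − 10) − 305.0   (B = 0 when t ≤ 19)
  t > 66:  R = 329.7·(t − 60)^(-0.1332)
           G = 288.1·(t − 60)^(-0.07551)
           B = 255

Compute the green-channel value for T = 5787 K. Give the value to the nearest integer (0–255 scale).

243

t = 5787/100 = 57.87; the t ≤ 66 branch applies.
G = 99.47·ln 57.87 − 161.1 = 99.47·4.0582 − 161.1 = 242.569.
Rounded: 243.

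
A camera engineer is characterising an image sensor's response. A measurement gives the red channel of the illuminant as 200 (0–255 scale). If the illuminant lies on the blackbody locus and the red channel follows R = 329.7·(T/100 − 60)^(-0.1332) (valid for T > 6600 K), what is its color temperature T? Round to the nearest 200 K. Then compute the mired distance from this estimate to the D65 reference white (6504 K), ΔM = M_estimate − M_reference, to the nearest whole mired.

-56 mireds

(t − 60)^(-0.1332) = 200/329.7 = 0.60661.
t − 60 = 0.60661^(1/-0.1332) = 0.60661^(-7.508) = 42.638, so t = 102.638.
T = 100·t = 10264 K → 10200 K to the nearest 200 K.
M_estimate = 10⁶/10200 = 98.04; M_reference = 10⁶/6504 = 153.75.
ΔM = 98.04 − 153.75 = -55.71 → -56 mireds.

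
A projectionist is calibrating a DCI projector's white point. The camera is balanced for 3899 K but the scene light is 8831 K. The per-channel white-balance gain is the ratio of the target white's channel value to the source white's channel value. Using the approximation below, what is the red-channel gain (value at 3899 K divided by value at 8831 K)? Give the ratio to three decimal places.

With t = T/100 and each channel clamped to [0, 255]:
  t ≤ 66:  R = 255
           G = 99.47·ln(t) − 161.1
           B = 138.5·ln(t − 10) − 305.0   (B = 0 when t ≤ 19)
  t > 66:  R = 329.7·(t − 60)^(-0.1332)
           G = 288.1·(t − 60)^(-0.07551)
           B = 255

1.207

At 8831 K (t = 88.31):
  R = 329.7·(88.31 − 60)^(-0.1332) = 329.7·28.31^(-0.1332) = 329.7·0.64062 = 211.213.
At 3899 K (t = 38.99):
  R = 255 by definition for t ≤ 66.
Gain = 255.000 / 211.213 = 1.2073 → 1.207.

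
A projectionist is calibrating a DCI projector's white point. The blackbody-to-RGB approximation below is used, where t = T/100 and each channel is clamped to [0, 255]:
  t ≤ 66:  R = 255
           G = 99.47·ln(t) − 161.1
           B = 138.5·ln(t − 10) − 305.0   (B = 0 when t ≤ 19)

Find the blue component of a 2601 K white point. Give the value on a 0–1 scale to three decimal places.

0.310

t = 2601/100 = 26.01; the t ≤ 66 branch applies.
B = 138.5·ln(26.01 − 10) − 305.0 = 138.5·ln 16.01 − 305.0 = 138.5·2.7732 − 305.0 = 79.090.
On a 0–1 scale: 79.090/255 = 0.3102 → 0.310.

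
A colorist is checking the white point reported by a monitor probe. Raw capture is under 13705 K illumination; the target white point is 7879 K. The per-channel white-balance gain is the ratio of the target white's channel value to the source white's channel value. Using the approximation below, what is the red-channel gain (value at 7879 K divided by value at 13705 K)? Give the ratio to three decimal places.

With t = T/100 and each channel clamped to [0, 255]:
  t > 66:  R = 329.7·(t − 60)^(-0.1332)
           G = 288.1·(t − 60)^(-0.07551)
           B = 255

1.207

At 13705 K (t = 137.05):
  R = 329.7·(137.05 − 60)^(-0.1332) = 329.7·77.05^(-0.1332) = 329.7·0.56064 = 184.842.
At 7879 K (t = 78.79):
  R = 329.7·(78.79 − 60)^(-0.1332) = 329.7·18.79^(-0.1332) = 329.7·0.67657 = 223.065.
Gain = 223.065 / 184.842 = 1.2068 → 1.207.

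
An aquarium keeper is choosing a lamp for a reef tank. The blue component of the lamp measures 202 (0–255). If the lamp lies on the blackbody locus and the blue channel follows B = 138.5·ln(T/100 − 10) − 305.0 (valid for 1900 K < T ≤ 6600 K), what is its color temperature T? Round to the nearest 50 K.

4900 K

ln(t − 10) = (202 + 305.0) / 138.5 = 3.6606.
t − 10 = e^3.6606 = 38.887, so t = 48.887.
T = 100·t = 4889 K → 4900 K to the nearest 50 K.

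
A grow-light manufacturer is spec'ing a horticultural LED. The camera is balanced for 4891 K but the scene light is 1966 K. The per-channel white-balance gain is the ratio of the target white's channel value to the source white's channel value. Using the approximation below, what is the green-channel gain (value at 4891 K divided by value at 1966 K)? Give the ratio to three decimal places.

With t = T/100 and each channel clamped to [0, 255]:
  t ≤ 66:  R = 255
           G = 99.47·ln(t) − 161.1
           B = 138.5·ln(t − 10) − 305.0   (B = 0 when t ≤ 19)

1.671

At 1966 K (t = 19.66):
  G = 99.47·ln 19.66 − 161.1 = 99.47·2.9786 − 161.1 = 135.180.
At 4891 K (t = 48.91):
  G = 99.47·ln 48.91 − 161.1 = 99.47·3.8900 − 161.1 = 225.836.
Gain = 225.836 / 135.180 = 1.6706 → 1.671.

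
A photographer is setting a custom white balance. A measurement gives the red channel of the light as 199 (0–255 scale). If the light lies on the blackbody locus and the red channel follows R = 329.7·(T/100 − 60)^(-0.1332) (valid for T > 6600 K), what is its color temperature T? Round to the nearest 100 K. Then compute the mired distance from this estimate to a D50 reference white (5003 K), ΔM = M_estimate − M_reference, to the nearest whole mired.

(t − 60)^(-0.1332) = 199/329.7 = 0.60358.
t − 60 = 0.60358^(1/-0.1332) = 0.60358^(-7.508) = 44.273, so t = 104.273.
T = 100·t = 10427 K → 10400 K to the nearest 100 K.
M_estimate = 10⁶/10400 = 96.15; M_reference = 10⁶/5003 = 199.88.
ΔM = 96.15 − 199.88 = -103.73 → -104 mireds.

-104 mireds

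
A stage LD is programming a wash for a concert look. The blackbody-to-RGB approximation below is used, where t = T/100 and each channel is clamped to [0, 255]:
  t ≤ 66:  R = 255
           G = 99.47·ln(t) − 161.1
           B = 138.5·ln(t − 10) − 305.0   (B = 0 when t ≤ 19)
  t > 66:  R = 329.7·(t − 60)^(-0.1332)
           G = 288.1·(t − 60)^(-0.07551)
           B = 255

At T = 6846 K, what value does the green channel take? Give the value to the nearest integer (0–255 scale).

t = 6846/100 = 68.46; the t > 66 branch applies.
G = 288.1·(68.46 − 60)^(-0.07551) = 288.1·8.46^(-0.07551) = 288.1·0.85109 = 245.198.
Rounded: 245.

245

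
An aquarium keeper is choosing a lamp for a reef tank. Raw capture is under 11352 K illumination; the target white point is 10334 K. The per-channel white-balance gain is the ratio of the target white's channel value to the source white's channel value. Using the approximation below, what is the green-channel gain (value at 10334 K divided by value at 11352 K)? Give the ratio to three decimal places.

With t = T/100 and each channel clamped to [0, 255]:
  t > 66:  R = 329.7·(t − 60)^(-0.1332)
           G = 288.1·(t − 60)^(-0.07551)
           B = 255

At 11352 K (t = 113.52):
  G = 288.1·(113.52 − 60)^(-0.07551) = 288.1·53.52^(-0.07551) = 288.1·0.74042 = 213.316.
At 10334 K (t = 103.34):
  G = 288.1·(103.34 − 60)^(-0.07551) = 288.1·43.34^(-0.07551) = 288.1·0.75231 = 216.741.
Gain = 216.741 / 213.316 = 1.0161 → 1.016.

1.016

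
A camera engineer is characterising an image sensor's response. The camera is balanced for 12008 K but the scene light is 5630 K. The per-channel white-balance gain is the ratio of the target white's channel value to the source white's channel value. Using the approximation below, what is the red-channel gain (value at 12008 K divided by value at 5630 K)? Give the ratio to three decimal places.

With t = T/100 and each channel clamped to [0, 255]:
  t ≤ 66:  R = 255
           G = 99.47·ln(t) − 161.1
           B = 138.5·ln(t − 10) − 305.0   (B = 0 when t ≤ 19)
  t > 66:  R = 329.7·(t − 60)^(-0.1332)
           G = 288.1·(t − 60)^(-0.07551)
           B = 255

At 5630 K (t = 56.3):
  R = 255 by definition for t ≤ 66.
At 12008 K (t = 120.08):
  R = 329.7·(120.08 − 60)^(-0.1332) = 329.7·60.08^(-0.1332) = 329.7·0.57953 = 191.070.
Gain = 191.070 / 255.000 = 0.7493 → 0.749.

0.749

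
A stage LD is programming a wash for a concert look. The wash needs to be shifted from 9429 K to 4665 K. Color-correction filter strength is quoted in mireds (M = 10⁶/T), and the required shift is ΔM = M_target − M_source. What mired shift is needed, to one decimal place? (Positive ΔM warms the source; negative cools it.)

+108.3 mireds

M_source = 10⁶/9429 = 106.056; M_target = 10⁶/4665 = 214.362.
ΔM = 214.362 − 106.056 = 108.306 → +108.3 mireds, a warming shift.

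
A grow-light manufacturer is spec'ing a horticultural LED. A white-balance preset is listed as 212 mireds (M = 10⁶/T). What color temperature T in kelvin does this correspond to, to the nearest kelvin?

4717 K

T = 10⁶ / 212 = 4716.98 K → 4717 K.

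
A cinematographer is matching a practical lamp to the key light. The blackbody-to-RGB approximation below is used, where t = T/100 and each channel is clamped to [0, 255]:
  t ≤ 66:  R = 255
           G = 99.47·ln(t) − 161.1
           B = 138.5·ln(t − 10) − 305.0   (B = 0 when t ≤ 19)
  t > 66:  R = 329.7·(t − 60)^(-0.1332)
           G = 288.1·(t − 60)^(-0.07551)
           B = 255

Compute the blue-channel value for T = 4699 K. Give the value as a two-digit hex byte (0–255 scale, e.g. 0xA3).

0xC3

t = 4699/100 = 46.99; the t ≤ 66 branch applies.
B = 138.5·ln(46.99 − 10) − 305.0 = 138.5·ln 36.99 − 305.0 = 138.5·3.6106 − 305.0 = 195.075.
Rounded: 195; in hex, 0xC3.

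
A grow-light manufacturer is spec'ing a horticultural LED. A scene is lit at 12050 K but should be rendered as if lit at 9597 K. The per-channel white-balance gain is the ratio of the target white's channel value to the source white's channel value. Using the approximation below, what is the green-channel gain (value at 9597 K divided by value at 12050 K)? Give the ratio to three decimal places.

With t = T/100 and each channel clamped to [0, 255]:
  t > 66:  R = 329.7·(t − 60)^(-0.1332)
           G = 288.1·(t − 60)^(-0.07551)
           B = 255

1.040

At 12050 K (t = 120.5):
  G = 288.1·(120.5 − 60)^(-0.07551) = 288.1·60.5^(-0.07551) = 288.1·0.73360 = 211.350.
At 9597 K (t = 95.97):
  G = 288.1·(95.97 − 60)^(-0.07551) = 288.1·35.97^(-0.07551) = 288.1·0.76298 = 219.813.
Gain = 219.813 / 211.350 = 1.0400 → 1.040.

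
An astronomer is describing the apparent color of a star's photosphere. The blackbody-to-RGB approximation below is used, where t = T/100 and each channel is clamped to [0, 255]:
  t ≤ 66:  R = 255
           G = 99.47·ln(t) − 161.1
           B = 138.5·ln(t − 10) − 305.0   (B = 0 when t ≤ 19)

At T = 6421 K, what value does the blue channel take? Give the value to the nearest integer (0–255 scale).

248

t = 6421/100 = 64.21; the t ≤ 66 branch applies.
B = 138.5·ln(64.21 − 10) − 305.0 = 138.5·ln 54.21 − 305.0 = 138.5·3.9929 − 305.0 = 248.012.
Rounded: 248.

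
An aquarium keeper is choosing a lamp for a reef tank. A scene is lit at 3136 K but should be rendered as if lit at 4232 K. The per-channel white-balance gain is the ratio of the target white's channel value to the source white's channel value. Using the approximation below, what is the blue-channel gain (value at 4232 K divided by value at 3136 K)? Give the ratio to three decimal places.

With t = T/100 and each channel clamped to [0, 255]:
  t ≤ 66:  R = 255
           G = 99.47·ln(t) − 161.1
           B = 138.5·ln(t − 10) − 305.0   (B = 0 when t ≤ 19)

1.482

At 3136 K (t = 31.36):
  B = 138.5·ln(31.36 − 10) − 305.0 = 138.5·ln 21.36 − 305.0 = 138.5·3.0615 − 305.0 = 119.021.
At 4232 K (t = 42.32):
  B = 138.5·ln(42.32 − 10) − 305.0 = 138.5·ln 32.32 − 305.0 = 138.5·3.4757 − 305.0 = 176.383.
Gain = 176.383 / 119.021 = 1.4820 → 1.482.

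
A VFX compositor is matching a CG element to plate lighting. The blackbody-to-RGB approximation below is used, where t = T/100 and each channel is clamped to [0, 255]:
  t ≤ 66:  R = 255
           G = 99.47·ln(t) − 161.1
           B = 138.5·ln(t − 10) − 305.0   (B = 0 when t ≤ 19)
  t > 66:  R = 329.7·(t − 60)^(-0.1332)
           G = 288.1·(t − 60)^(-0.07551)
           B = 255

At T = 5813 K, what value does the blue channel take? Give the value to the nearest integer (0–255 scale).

232

t = 5813/100 = 58.13; the t ≤ 66 branch applies.
B = 138.5·ln(58.13 − 10) − 305.0 = 138.5·ln 48.13 − 305.0 = 138.5·3.8739 − 305.0 = 231.536.
Rounded: 232.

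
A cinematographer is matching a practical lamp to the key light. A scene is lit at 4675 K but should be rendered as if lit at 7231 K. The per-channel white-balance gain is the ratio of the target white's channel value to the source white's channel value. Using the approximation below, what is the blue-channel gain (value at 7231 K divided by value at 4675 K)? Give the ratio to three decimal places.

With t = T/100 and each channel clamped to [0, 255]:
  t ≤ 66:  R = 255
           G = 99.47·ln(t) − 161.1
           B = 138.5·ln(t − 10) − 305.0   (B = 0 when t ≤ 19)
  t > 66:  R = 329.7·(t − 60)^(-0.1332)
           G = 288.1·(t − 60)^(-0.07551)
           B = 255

At 4675 K (t = 46.75):
  B = 138.5·ln(46.75 − 10) − 305.0 = 138.5·ln 36.75 − 305.0 = 138.5·3.6041 − 305.0 = 194.173.
At 7231 K (t = 72.31):
  B = 255 by definition for t > 66.
Gain = 255.000 / 194.173 = 1.3133 → 1.313.

1.313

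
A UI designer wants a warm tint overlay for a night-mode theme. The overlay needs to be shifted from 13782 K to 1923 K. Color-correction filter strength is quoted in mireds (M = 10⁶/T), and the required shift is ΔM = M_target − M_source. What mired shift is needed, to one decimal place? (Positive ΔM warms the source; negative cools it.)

M_source = 10⁶/13782 = 72.558; M_target = 10⁶/1923 = 520.021.
ΔM = 520.021 − 72.558 = 447.462 → +447.5 mireds, a warming shift.

+447.5 mireds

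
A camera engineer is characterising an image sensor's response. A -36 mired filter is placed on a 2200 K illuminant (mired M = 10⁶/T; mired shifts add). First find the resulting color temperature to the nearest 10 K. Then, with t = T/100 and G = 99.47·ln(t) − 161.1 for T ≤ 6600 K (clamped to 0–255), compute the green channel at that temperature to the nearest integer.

M_in = 10⁶/2200 = 454.55; M_out = 454.55 + (-36) = 418.55.
T_out = 10⁶/418.55 = 2389.2 K → 2390 K; t = 23.9.
G = 99.47·ln 23.9 − 161.1 = 99.47·3.1739 − 161.1 = 154.606.
Rounded: 155.

155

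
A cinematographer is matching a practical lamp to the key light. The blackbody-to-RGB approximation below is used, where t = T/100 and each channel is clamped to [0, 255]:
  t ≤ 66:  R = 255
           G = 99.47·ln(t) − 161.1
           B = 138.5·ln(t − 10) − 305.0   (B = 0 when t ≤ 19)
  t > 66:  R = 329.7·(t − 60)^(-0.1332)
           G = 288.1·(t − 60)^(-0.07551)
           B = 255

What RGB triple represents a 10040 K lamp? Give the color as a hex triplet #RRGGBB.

#C9DAFF

t = 10040/100 = 100.4; the t > 66 branch applies.
R = 329.7·(100.4 − 60)^(-0.1332) = 329.7·40.4^(-0.1332) = 329.7·0.61098 = 201.442.
G = 288.1·(100.4 − 60)^(-0.07551) = 288.1·40.4^(-0.07551) = 288.1·0.75631 = 217.894.
B = 255 by definition for t > 66.
Rounded: (201, 218, 255).
In hex: #C9DAFF.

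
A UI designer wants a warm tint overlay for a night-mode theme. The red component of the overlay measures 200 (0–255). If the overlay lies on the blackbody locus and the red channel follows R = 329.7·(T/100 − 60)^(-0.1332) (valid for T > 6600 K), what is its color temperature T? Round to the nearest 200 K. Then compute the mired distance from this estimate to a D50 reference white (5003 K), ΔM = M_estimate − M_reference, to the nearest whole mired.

-102 mireds

(t − 60)^(-0.1332) = 200/329.7 = 0.60661.
t − 60 = 0.60661^(1/-0.1332) = 0.60661^(-7.508) = 42.638, so t = 102.638.
T = 100·t = 10264 K → 10200 K to the nearest 200 K.
M_estimate = 10⁶/10200 = 98.04; M_reference = 10⁶/5003 = 199.88.
ΔM = 98.04 − 199.88 = -101.84 → -102 mireds.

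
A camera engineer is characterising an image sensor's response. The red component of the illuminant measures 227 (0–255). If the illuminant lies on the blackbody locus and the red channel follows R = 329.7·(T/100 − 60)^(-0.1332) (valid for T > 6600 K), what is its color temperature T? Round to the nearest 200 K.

(t − 60)^(-0.1332) = 227/329.7 = 0.68850.
t − 60 = 0.68850^(1/-0.1332) = 0.68850^(-7.508) = 16.478, so t = 76.478.
T = 100·t = 7648 K → 7600 K to the nearest 200 K.

7600 K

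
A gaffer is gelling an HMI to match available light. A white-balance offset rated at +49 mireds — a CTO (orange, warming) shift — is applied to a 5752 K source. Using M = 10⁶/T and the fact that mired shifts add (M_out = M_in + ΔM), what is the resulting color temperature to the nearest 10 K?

M_in = 10⁶/5752 = 173.85 mireds.
M_out = 173.85 + (+49) = 222.85 mireds.
T_out = 10⁶/222.85 = 4487.3 K → 4490 K.

4490 K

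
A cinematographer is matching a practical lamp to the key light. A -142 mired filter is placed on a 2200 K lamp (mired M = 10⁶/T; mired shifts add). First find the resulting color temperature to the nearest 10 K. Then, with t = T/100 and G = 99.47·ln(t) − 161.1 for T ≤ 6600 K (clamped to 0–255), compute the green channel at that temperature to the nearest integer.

184

M_in = 10⁶/2200 = 454.55; M_out = 454.55 + (-142) = 312.55.
T_out = 10⁶/312.55 = 3199.5 K → 3200 K; t = 32.
G = 99.47·ln 32 − 161.1 = 99.47·3.4657 − 161.1 = 183.637.
Rounded: 184.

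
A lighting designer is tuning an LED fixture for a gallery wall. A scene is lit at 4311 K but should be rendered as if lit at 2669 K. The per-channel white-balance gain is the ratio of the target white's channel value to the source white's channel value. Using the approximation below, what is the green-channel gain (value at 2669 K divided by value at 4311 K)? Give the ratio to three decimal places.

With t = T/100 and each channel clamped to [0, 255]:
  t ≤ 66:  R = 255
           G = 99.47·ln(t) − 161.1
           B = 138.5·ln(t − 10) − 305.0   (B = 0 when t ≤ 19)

At 4311 K (t = 43.11):
  G = 99.47·ln 43.11 − 161.1 = 99.47·3.7638 − 161.1 = 213.281.
At 2669 K (t = 26.69):
  G = 99.47·ln 26.69 − 161.1 = 99.47·3.2843 − 161.1 = 165.588.
Gain = 165.588 / 213.281 = 0.7764 → 0.776.

0.776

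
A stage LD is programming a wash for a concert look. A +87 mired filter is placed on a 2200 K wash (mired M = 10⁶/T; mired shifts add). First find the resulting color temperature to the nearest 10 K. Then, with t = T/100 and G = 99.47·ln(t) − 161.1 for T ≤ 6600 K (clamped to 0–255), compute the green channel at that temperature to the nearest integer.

M_in = 10⁶/2200 = 454.55; M_out = 454.55 + (+87) = 541.55.
T_out = 10⁶/541.55 = 1846.6 K → 1850 K; t = 18.5.
G = 99.47·ln 18.5 − 161.1 = 99.47·2.9178 − 161.1 = 129.131.
Rounded: 129.

129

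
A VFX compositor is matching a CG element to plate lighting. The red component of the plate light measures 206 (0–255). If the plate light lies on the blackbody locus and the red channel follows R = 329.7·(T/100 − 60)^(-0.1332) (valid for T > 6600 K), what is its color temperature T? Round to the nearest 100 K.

(t − 60)^(-0.1332) = 206/329.7 = 0.62481.
t − 60 = 0.62481^(1/-0.1332) = 0.62481^(-7.508) = 34.152, so t = 94.152.
T = 100·t = 9415 K → 9400 K to the nearest 100 K.

9400 K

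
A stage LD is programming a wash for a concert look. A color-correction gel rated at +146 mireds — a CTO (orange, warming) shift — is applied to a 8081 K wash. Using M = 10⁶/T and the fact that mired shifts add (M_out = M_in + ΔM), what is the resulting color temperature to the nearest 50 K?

M_in = 10⁶/8081 = 123.75 mireds.
M_out = 123.75 + (+146) = 269.75 mireds.
T_out = 10⁶/269.75 = 3707.2 K → 3700 K.

3700 K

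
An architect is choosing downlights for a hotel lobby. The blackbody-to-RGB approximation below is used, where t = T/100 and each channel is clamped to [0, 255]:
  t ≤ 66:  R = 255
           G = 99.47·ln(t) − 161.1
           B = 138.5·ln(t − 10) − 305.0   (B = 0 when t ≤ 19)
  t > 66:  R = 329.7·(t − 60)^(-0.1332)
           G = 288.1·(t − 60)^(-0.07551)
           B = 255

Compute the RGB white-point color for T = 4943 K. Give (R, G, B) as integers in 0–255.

(255, 227, 204)

t = 4943/100 = 49.43; the t ≤ 66 branch applies.
R = 255 by definition for t ≤ 66.
G = 99.47·ln 49.43 − 161.1 = 99.47·3.9006 − 161.1 = 226.888.
B = 138.5·ln(49.43 − 10) − 305.0 = 138.5·ln 39.43 − 305.0 = 138.5·3.6745 − 305.0 = 203.922.
Rounded: (255, 227, 204).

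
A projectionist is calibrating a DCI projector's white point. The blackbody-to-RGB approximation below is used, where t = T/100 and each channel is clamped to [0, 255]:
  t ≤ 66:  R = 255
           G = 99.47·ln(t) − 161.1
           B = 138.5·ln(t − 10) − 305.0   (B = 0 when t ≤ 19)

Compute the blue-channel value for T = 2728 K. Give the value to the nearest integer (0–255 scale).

t = 2728/100 = 27.28; the t ≤ 66 branch applies.
B = 138.5·ln(27.28 − 10) − 305.0 = 138.5·ln 17.28 − 305.0 = 138.5·2.8495 − 305.0 = 89.663.
Rounded: 90.

90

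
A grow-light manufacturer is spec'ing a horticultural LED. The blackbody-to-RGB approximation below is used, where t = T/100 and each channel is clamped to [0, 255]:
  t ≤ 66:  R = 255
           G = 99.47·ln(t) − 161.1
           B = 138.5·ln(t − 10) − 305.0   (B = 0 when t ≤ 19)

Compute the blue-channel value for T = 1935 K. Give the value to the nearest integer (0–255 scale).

t = 1935/100 = 19.35; the t ≤ 66 branch applies.
B = 138.5·ln(19.35 − 10) − 305.0 = 138.5·ln 9.35 − 305.0 = 138.5·2.2354 − 305.0 = 4.600.
Rounded: 5.

5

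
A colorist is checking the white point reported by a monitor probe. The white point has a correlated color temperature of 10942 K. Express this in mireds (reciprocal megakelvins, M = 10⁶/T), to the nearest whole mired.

M = 10⁶ / 10942 = 91.391 → 91 mireds.

91 mireds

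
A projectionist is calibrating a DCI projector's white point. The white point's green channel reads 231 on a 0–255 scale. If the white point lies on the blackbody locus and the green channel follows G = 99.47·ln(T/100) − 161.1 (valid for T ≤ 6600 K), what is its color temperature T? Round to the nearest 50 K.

ln t = (231 + 161.1) / 99.47 = 3.9419.
t = e^3.9419 = 51.516.
T = 100·t = 5152 K → 5150 K to the nearest 50 K.

5150 K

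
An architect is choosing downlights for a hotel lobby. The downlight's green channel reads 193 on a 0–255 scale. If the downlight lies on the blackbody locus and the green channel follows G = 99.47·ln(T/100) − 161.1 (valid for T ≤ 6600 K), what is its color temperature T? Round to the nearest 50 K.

3500 K

ln t = (193 + 161.1) / 99.47 = 3.5599.
t = e^3.5599 = 35.159.
T = 100·t = 3516 K → 3500 K to the nearest 50 K.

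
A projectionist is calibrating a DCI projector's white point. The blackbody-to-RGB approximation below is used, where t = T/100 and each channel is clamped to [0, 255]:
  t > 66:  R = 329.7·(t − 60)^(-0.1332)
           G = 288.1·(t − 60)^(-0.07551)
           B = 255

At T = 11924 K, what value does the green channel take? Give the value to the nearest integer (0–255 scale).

t = 11924/100 = 119.24; the t > 66 branch applies.
G = 288.1·(119.24 − 60)^(-0.07551) = 288.1·59.24^(-0.07551) = 288.1·0.73477 = 211.686.
Rounded: 212.

212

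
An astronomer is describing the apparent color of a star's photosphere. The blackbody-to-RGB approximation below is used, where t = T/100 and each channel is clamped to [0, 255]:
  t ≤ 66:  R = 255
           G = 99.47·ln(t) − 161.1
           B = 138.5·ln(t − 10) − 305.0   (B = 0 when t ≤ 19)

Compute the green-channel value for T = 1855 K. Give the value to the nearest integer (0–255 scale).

129

t = 1855/100 = 18.55; the t ≤ 66 branch applies.
G = 99.47·ln 18.55 − 161.1 = 99.47·2.9205 − 161.1 = 129.399.
Rounded: 129.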